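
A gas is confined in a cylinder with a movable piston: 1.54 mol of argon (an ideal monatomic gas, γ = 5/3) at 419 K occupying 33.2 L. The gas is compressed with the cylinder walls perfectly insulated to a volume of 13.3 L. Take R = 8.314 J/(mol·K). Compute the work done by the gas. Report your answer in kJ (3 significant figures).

Adiabatic: TV^(γ−1) = const with γ = 5/3.
T₂ = T₁ (V₁/V₂)^(γ−1) = 419 × (33.2/13.3)^0.667 = 419 × 1.84 = 771 K.
W_by = nCᵥ(T₁ − T₂) = (1.54)(12.47)(419 − 771) = -6761 J.

W ≈ -6.76 kJ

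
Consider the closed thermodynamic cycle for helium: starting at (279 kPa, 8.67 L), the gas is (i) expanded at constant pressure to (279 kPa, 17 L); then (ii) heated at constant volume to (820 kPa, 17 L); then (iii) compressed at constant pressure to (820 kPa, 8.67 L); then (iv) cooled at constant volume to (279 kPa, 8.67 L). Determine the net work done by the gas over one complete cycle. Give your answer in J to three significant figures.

Constant-volume legs do no work.
W(i) = (279)(17 − 8.67) = 2324 J; W(iii) = (820)(8.67 − 17) = -6831 J.
W_net = 2324 − 6831 = -4507 J (the counter-clockwise enclosed area).

W_net ≈ -4510 J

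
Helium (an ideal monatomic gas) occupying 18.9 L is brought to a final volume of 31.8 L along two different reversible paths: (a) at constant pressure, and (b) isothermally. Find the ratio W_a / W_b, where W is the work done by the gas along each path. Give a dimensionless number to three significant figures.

Path (a) isobaric: W = P₁(V₂ − V₁) → W_a/(P₁V₁) = 0.6825.
Path (b) isothermal: W = P₁V₁ ln(V₂/V₁) → W_b/(P₁V₁) = 0.5203.
W_a / W_b = 0.6825 / 0.5203 = 1.312.

W_a / W_b ≈ 1.31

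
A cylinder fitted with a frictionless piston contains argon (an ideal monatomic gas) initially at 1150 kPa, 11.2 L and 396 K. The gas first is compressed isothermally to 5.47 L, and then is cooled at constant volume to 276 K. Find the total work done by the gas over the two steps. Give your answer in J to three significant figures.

Step 1 (isothermal): W = P₁V₁ ln(V₂/V₁) = (12880) ln(5.47/11.2) = -9230 J.
Step 2 (isochoric): W = 0 (constant volume).
W_total = -9230 + 0 = -9230 J.

W_total ≈ -9230 J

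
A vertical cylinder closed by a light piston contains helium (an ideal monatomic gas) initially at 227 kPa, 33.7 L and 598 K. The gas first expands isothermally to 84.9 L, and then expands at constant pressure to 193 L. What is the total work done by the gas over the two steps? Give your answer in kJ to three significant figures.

Step 1 (isothermal): W = P₁V₁ ln(V₂/V₁) = (7650) ln(84.9/33.7) = 7068 J.
After step 1: P = 90.1 kPa, V = 84.9 L, T = 598 K.
Step 2 (isobaric): W = PΔV = (90.1 kPa)(193 − 84.9 L) = 9740 J.
W_total = 7068 + 9740 = 16809 J.

W_total ≈ 16.8 kJ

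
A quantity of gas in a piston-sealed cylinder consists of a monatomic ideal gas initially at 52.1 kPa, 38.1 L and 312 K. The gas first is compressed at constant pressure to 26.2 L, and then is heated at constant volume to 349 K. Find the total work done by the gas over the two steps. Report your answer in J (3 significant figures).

Step 1 (isobaric): W = PΔV = (52.1 kPa)(26.2 − 38.1 L) = -620 J.
Step 2 (isochoric): W = 0 (constant volume).
W_total = -620 + 0 = -620 J.

W_total ≈ -620 J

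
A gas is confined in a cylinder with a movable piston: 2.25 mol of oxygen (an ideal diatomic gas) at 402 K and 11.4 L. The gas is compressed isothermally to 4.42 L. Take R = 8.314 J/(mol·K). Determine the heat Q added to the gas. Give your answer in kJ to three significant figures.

Q ≈ -7.13 kJ

Isothermal ⇒ ΔU = 0, so Q = W = nRT ln(V₂/V₁).
Q = (2.25)(8.314)(402) ln(4.42/11.4) = 7520 × -0.9475 = -7125 J.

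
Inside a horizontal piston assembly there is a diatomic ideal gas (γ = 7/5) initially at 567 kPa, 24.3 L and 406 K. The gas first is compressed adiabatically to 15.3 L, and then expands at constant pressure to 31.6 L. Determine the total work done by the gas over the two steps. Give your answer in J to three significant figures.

Step 1 (adiabatic): W = (P₁V₁ − P₂V₂)/(γ−1) = (13778 − 16579)/0.4 = -7002 J.
After step 1: P = 1084 kPa, V = 15.3 L, T = 488.5 K.
Step 2 (isobaric): W = PΔV = (1084 kPa)(31.6 − 15.3 L) = 17662 J.
W_total = -7002 + 17662 = 10661 J.

W_total ≈ 10700 J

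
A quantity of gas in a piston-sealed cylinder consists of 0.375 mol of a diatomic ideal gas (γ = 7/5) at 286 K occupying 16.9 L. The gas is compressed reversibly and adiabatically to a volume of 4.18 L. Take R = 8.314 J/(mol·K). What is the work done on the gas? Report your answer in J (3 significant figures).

W ≈ 1670 J

Adiabatic: TV^(γ−1) = const with γ = 7/5.
T₂ = T₁ (V₁/V₂)^(γ−1) = 286 × (16.9/4.18)^0.4 = 286 × 1.749 = 500.1 K.
W_by = nCᵥ(T₁ − T₂) = (0.375)(20.79)(286 − 500.1) = -1669 J.
Work on gas = −W_by = 1669 J.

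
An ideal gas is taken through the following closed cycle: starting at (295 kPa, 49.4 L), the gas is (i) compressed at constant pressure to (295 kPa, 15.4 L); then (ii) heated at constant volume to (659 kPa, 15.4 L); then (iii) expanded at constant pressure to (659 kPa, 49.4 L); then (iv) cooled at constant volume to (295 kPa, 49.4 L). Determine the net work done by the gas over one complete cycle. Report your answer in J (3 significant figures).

W_net ≈ 12400 J

Constant-volume legs do no work.
W(i) = (295)(15.4 − 49.4) = -10030 J; W(iii) = (659)(49.4 − 15.4) = 22406 J.
W_net = -10030 + 22406 = 12376 J (the clockwise enclosed area).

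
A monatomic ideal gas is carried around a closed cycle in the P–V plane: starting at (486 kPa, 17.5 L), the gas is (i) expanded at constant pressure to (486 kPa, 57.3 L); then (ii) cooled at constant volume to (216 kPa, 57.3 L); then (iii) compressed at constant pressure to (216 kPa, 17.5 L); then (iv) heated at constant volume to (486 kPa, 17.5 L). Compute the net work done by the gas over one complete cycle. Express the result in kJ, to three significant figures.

Constant-volume legs do no work.
W(i) = (486)(57.3 − 17.5) = 19343 J; W(iii) = (216)(17.5 − 57.3) = -8597 J.
W_net = 19343 − 8597 = 10746 J (the clockwise enclosed area).

W_net ≈ 10.7 kJ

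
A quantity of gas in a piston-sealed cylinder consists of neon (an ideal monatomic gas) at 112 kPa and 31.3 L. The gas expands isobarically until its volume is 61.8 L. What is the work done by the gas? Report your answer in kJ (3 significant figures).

W ≈ 3.42 kJ

Isobaric: W = P ΔV.
W = (112 kPa)(61.8 − 31.3 L) = (112)(30.5) = 3416 J.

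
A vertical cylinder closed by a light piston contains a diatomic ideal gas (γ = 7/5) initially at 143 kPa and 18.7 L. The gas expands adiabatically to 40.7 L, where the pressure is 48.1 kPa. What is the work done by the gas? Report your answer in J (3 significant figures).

Adiabatic: W = (P₁V₁ − P₂V₂)/(γ − 1) with γ = 7/5.
P₁V₁ = 2674 J, P₂V₂ = 1958 J.
W = (2674 − 1958) / 0.4 = 1791 J.

W ≈ 1790 J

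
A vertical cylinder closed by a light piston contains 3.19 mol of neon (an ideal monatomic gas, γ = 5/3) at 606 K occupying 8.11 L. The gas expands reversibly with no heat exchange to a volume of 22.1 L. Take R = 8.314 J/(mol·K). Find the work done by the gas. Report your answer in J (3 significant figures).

Adiabatic: TV^(γ−1) = const with γ = 5/3.
T₂ = T₁ (V₁/V₂)^(γ−1) = 606 × (8.11/22.1)^0.667 = 606 × 0.5126 = 310.6 K.
W_by = nCᵥ(T₁ − T₂) = (3.19)(12.47)(606 − 310.6) = 11751 J.

W ≈ 11800 J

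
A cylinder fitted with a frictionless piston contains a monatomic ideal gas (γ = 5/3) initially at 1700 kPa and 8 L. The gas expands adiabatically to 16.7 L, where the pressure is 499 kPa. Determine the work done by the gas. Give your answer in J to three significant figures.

W ≈ 7900 J

Adiabatic: W = (P₁V₁ − P₂V₂)/(γ − 1) with γ = 5/3.
P₁V₁ = 13600 J, P₂V₂ = 8333 J.
W = (13600 − 8333) / 0.6667 = 7900 J.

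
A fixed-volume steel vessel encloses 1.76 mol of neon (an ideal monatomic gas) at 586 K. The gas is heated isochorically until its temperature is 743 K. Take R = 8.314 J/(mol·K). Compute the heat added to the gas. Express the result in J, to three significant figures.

Q ≈ 3450 J

Constant volume ⇒ W = 0, so Q = ΔU = nCᵥΔT with Cᵥ = 3R/2 = 12.47 J/(mol·K).
ΔU = (1.76)(12.47)(743 − 586) = 3446 J.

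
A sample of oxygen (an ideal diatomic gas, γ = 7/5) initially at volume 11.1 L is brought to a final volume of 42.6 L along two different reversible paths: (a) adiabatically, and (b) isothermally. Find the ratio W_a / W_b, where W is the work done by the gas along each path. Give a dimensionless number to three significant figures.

Path (a) adiabatic: W = P₁V₁(1 − (V₁/V₂)^(γ−1))/(γ−1) → W_a/(P₁V₁) = 1.04.
Path (b) isothermal: W = P₁V₁ ln(V₂/V₁) → W_b/(P₁V₁) = 1.345.
W_a / W_b = 1.04 / 1.345 = 0.7734.

W_a / W_b ≈ 0.773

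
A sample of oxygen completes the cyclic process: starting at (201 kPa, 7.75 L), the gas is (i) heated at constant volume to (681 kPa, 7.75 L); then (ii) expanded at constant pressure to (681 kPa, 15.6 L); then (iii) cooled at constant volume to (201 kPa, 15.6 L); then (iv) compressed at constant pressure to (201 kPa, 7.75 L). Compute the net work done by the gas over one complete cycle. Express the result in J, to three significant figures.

Constant-volume legs do no work.
W(ii) = (681)(15.6 − 7.75) = 5346 J; W(iv) = (201)(7.75 − 15.6) = -1578 J.
W_net = 5346 − 1578 = 3768 J (the clockwise enclosed area).

W_net ≈ 3770 J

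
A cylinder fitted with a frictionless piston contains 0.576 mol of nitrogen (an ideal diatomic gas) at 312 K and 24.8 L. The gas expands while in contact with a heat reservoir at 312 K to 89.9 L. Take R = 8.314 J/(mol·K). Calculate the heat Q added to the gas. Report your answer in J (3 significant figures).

Q ≈ 1920 J

Isothermal ⇒ ΔU = 0, so Q = W = nRT ln(V₂/V₁).
Q = (0.576)(8.314)(312) ln(89.9/24.8) = 1494 × 1.288 = 1924 J.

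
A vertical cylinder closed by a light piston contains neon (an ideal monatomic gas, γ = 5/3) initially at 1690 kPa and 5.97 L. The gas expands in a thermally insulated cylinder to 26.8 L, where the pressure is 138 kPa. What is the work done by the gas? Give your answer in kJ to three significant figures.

W ≈ 9.59 kJ

Adiabatic: W = (P₁V₁ − P₂V₂)/(γ − 1) with γ = 5/3.
P₁V₁ = 10089 J, P₂V₂ = 3698 J.
W = (10089 − 3698) / 0.6667 = 9586 J.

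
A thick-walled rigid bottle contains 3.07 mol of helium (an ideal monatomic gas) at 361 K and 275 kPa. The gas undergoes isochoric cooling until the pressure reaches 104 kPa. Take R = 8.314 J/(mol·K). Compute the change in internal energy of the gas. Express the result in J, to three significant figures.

Constant volume ⇒ W = 0, so Q = ΔU = nCᵥΔT with Cᵥ = 3R/2 = 12.47 J/(mol·K).
At constant V, T₂/T₁ = P₂/P₁ ⇒ ΔT = T₁(P₂/P₁ − 1) = 361·(104/275 − 1) = -224.5 K.
ΔU = (3.07)(12.47)(-224.5) = -8594 J.

ΔU ≈ -8590 J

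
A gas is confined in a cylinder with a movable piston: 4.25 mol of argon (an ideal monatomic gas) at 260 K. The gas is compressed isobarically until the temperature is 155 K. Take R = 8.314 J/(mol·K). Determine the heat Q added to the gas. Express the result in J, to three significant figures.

Q ≈ -9280 J

Isobaric: W = nRΔT = (4.25)(8.314)(-105) = -3710 J.
ΔU = nCᵥΔT with Cᵥ = 3R/2: ΔU = (4.25)(12.47)(-105) = -5565 J.
Q = ΔU + W = -5565 − 3710 = -9275 J.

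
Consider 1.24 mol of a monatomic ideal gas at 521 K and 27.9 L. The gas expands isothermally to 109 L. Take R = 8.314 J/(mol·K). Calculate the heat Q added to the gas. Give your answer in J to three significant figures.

Q ≈ 7320 J

Isothermal ⇒ ΔU = 0, so Q = W = nRT ln(V₂/V₁).
Q = (1.24)(8.314)(521) ln(109/27.9) = 5371 × 1.363 = 7319 J.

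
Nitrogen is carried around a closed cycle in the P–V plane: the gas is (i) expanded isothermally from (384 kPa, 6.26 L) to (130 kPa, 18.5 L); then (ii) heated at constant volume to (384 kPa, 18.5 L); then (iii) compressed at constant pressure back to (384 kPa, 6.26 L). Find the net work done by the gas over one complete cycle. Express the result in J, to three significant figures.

Leg (i): W = PᵢVᵢ ln(V_f/Vᵢ) = (2404) ln(18.5/6.26) = 2605 J.
Leg (ii): W = 0.
Leg (iii): W = PΔV = (384)(6.26 − 18.5) = -4700 J.
W_net = 2605 − 4700 = -2095 J.

W_net ≈ -2100 J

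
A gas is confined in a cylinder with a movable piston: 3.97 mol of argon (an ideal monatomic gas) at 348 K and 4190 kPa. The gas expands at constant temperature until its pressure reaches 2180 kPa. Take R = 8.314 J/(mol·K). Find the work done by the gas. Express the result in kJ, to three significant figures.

Isothermal process: W = nRT ln(V₂/V₁) = nRT ln(P₁/P₂).
W = (3.97)(8.314)(348) × ln(4190/2180)
  = 11486 × ln(1.922) = 11486 × 0.6534
W_by_gas = 7505 J.

W ≈ 7.50 kJ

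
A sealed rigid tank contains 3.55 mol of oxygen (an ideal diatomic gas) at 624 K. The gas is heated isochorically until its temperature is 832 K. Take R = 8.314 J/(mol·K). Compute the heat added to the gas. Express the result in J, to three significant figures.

Constant volume ⇒ W = 0, so Q = ΔU = nCᵥΔT with Cᵥ = 5R/2 = 20.79 J/(mol·K).
ΔU = (3.55)(20.79)(832 − 624) = 15348 J.

Q ≈ 15300 J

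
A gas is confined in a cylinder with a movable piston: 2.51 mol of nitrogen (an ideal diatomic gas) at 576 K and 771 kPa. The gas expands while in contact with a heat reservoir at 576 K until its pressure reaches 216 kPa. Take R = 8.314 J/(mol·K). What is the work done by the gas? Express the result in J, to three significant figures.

W ≈ 15300 J

Isothermal process: W = nRT ln(V₂/V₁) = nRT ln(P₁/P₂).
W = (2.51)(8.314)(576) × ln(771/216)
  = 12020 × ln(3.569) = 12020 × 1.272
W_by_gas = 15294 J.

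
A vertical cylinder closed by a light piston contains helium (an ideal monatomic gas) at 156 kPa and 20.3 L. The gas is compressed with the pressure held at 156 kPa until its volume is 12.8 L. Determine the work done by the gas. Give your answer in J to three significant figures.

W ≈ -1170 J

Isobaric: W = P ΔV.
W = (156 kPa)(12.8 − 20.3 L) = (156)(-7.5) = -1170 J.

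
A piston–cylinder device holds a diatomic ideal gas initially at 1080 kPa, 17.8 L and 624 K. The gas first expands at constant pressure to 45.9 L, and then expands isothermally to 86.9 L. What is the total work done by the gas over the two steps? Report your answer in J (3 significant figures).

W_total ≈ 62000 J

Step 1 (isobaric): W = PΔV = (1080 kPa)(45.9 − 17.8 L) = 30348 J.
After step 1: P = 1080 kPa, V = 45.9 L, T = 1609 K.
Step 2 (isothermal): W = P₁V₁ ln(V₂/V₁) = (49572) ln(86.9/45.9) = 31641 J.
W_total = 30348 + 31641 = 61989 J.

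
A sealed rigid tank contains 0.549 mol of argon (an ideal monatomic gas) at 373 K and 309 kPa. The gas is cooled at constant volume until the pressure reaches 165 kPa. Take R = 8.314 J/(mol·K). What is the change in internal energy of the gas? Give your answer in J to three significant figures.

ΔU ≈ -1190 J

Constant volume ⇒ W = 0, so Q = ΔU = nCᵥΔT with Cᵥ = 3R/2 = 12.47 J/(mol·K).
At constant V, T₂/T₁ = P₂/P₁ ⇒ ΔT = T₁(P₂/P₁ − 1) = 373·(165/309 − 1) = -173.8 K.
ΔU = (0.549)(12.47)(-173.8) = -1190 J.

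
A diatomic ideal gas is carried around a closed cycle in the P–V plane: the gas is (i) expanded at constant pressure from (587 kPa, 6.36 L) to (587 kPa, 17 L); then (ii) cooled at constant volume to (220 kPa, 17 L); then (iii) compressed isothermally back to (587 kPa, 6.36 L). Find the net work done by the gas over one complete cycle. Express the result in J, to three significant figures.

W_net ≈ 2570 J

Leg (i): W = PΔV = (587)(17 − 6.36) = 6246 J.
Leg (ii): W = 0.
Leg (iii): W = PᵢVᵢ ln(V_f/Vᵢ) = (3740) ln(6.36/17) = -3677 J.
W_net = 6246 − 3677 = 2569 J.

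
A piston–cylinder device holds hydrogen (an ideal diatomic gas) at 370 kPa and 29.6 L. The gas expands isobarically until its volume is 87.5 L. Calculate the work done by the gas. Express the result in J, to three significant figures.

W ≈ 21400 J

Isobaric: W = P ΔV.
W = (370 kPa)(87.5 − 29.6 L) = (370)(57.9) = 21423 J.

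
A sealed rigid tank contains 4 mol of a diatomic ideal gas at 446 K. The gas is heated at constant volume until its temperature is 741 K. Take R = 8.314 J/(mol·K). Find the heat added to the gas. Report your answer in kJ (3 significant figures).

Q ≈ 24.5 kJ

Constant volume ⇒ W = 0, so Q = ΔU = nCᵥΔT with Cᵥ = 5R/2 = 20.79 J/(mol·K).
ΔU = (4)(20.79)(741 − 446) = 24526 J.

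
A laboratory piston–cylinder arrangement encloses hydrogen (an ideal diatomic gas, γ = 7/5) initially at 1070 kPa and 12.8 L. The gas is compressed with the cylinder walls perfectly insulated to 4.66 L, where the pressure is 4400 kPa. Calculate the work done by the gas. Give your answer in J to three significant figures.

W ≈ -17000 J

Adiabatic: W = (P₁V₁ − P₂V₂)/(γ − 1) with γ = 7/5.
P₁V₁ = 13696 J, P₂V₂ = 20504 J.
W = (13696 − 20504) / 0.4 = -17020 J.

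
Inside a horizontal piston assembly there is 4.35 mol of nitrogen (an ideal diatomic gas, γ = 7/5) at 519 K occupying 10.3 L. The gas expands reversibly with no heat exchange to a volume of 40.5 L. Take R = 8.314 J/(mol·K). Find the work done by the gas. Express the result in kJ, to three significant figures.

W ≈ 19.8 kJ

Adiabatic: TV^(γ−1) = const with γ = 7/5.
T₂ = T₁ (V₁/V₂)^(γ−1) = 519 × (10.3/40.5)^0.4 = 519 × 0.5783 = 300.1 K.
W_by = nCᵥ(T₁ − T₂) = (4.35)(20.79)(519 − 300.1) = 19788 J.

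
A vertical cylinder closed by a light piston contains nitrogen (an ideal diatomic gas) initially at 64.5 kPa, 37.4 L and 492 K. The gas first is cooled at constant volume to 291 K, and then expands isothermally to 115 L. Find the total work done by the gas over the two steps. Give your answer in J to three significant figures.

Step 1 (isochoric): W = 0 (constant volume).
After step 1: P = 38.15 kPa (V unchanged).
Step 2 (isothermal): W = P₁V₁ ln(V₂/V₁) = (1427) ln(115/37.4) = 1603 J.
W_total = 0 + 1603 = 1603 J.

W_total ≈ 1600 J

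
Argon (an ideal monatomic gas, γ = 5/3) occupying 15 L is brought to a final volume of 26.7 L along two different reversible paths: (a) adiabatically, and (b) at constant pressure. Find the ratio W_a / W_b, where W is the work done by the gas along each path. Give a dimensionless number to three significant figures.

Path (a) adiabatic: W = P₁V₁(1 − (V₁/V₂)^(γ−1))/(γ−1) → W_a/(P₁V₁) = 0.4787.
Path (b) isobaric: W = P₁(V₂ − V₁) → W_b/(P₁V₁) = 0.78.
W_a / W_b = 0.4787 / 0.78 = 0.6137.

W_a / W_b ≈ 0.614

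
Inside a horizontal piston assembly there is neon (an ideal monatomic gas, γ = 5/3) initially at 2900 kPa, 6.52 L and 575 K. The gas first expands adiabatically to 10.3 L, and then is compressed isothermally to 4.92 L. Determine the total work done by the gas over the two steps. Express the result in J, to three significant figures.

Step 1 (adiabatic): W = (P₁V₁ − P₂V₂)/(γ−1) = (18908 − 13940)/0.667 = 7452 J.
After step 1: P = 1353 kPa, V = 10.3 L, T = 423.9 K.
Step 2 (isothermal): W = P₁V₁ ln(V₂/V₁) = (13940) ln(4.92/10.3) = -10299 J.
W_total = 7452 − 10299 = -2847 J.

W_total ≈ -2850 J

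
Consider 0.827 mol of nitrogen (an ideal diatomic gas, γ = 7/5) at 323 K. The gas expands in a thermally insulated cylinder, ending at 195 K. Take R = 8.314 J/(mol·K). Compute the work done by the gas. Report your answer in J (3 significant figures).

W ≈ 2200 J

Adiabatic ⇒ Q = 0, so W_by = −ΔU = nCᵥ(T₁ − T₂).
Cᵥ = 5R/2 = 20.79 J/(mol·K).
W = (0.827)(20.79)(323 − 195) = 2200 J.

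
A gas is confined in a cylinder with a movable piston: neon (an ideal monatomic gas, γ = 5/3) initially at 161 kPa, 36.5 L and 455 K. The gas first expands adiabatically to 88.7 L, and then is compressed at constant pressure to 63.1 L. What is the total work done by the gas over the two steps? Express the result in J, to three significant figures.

W_total ≈ 3000 J

Step 1 (adiabatic): W = (P₁V₁ − P₂V₂)/(γ−1) = (5876 − 3251)/0.667 = 3938 J.
After step 1: P = 36.65 kPa, V = 88.7 L, T = 251.7 K.
Step 2 (isobaric): W = PΔV = (36.65 kPa)(63.1 − 88.7 L) = -938.3 J.
W_total = 3938 − 938.3 = 3000 J.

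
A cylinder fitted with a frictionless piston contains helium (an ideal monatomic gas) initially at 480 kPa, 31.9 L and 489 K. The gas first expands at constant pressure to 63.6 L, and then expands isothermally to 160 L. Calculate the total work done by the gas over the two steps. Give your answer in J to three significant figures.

Step 1 (isobaric): W = PΔV = (480 kPa)(63.6 − 31.9 L) = 15216 J.
After step 1: P = 480 kPa, V = 63.6 L, T = 974.9 K.
Step 2 (isothermal): W = P₁V₁ ln(V₂/V₁) = (30528) ln(160/63.6) = 28164 J.
W_total = 15216 + 28164 = 43380 J.

W_total ≈ 43400 J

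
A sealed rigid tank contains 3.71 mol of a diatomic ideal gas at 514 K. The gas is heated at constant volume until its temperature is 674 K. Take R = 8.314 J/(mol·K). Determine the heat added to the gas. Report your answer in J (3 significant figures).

Constant volume ⇒ W = 0, so Q = ΔU = nCᵥΔT with Cᵥ = 5R/2 = 20.79 J/(mol·K).
ΔU = (3.71)(20.79)(674 − 514) = 12338 J.

Q ≈ 12300 J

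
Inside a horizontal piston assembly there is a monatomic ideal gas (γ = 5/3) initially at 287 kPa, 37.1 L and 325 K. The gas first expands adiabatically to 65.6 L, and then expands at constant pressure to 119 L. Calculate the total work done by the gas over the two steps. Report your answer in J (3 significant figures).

W_total ≈ 11000 J

Step 1 (adiabatic): W = (P₁V₁ − P₂V₂)/(γ−1) = (10648 − 7282)/0.667 = 5049 J.
After step 1: P = 111 kPa, V = 65.6 L, T = 222.3 K.
Step 2 (isobaric): W = PΔV = (111 kPa)(119 − 65.6 L) = 5928 J.
W_total = 5049 + 5928 = 10976 J.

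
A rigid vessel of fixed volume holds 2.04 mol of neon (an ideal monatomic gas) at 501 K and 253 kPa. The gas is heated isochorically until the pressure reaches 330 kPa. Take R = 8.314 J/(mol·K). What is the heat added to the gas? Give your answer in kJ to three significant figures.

Q ≈ 3.88 kJ

Constant volume ⇒ W = 0, so Q = ΔU = nCᵥΔT with Cᵥ = 3R/2 = 12.47 J/(mol·K).
At constant V, T₂/T₁ = P₂/P₁ ⇒ ΔT = T₁(P₂/P₁ − 1) = 501·(330/253 − 1) = 152.5 K.
ΔU = (2.04)(12.47)(152.5) = 3879 J.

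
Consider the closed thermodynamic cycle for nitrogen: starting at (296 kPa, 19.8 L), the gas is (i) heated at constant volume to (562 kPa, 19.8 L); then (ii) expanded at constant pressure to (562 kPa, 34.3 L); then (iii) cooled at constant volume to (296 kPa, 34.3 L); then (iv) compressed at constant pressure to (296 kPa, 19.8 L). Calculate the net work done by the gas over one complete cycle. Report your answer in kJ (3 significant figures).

Constant-volume legs do no work.
W(ii) = (562)(34.3 − 19.8) = 8149 J; W(iv) = (296)(19.8 − 34.3) = -4292 J.
W_net = 8149 − 4292 = 3857 J (the clockwise enclosed area).

W_net ≈ 3.86 kJ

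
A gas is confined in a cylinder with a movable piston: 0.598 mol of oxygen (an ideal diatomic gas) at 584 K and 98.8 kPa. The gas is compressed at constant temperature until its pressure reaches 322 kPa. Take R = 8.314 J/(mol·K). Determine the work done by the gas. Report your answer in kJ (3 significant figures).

Isothermal process: W = nRT ln(V₂/V₁) = nRT ln(P₁/P₂).
W = (0.598)(8.314)(584) × ln(98.8/322)
  = 2904 × ln(0.3068) = 2904 × -1.181
W_by_gas = -3430 J.

W ≈ -3.43 kJ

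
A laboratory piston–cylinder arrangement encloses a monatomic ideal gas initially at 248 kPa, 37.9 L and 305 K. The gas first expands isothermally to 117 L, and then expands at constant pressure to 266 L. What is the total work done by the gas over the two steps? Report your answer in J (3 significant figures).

W_total ≈ 22600 J

Step 1 (isothermal): W = P₁V₁ ln(V₂/V₁) = (9399) ln(117/37.9) = 10595 J.
After step 1: P = 80.34 kPa, V = 117 L, T = 305 K.
Step 2 (isobaric): W = PΔV = (80.34 kPa)(266 − 117 L) = 11970 J.
W_total = 10595 + 11970 = 22565 J.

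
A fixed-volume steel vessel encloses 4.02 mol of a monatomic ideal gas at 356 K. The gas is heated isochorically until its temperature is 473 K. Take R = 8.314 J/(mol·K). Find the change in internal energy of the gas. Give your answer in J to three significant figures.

ΔU ≈ 5870 J

Constant volume ⇒ W = 0, so Q = ΔU = nCᵥΔT with Cᵥ = 3R/2 = 12.47 J/(mol·K).
ΔU = (4.02)(12.47)(473 − 356) = 5866 J.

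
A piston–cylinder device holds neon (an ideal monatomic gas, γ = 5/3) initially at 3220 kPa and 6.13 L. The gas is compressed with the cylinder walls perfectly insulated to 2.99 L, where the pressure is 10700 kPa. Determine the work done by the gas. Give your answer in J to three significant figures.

Adiabatic: W = (P₁V₁ − P₂V₂)/(γ − 1) with γ = 5/3.
P₁V₁ = 19739 J, P₂V₂ = 31993 J.
W = (19739 − 31993) / 0.6667 = -18382 J.

W ≈ -18400 J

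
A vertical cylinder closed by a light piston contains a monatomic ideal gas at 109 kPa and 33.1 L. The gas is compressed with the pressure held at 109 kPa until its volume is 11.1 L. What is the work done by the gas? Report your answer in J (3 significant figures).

Isobaric: W = P ΔV.
W = (109 kPa)(11.1 − 33.1 L) = (109)(-22) = -2398 J.

W ≈ -2400 J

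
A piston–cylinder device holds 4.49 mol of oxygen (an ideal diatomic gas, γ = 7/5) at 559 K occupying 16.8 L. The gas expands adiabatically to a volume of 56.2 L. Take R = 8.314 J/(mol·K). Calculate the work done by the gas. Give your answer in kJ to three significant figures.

Adiabatic: TV^(γ−1) = const with γ = 7/5.
T₂ = T₁ (V₁/V₂)^(γ−1) = 559 × (16.8/56.2)^0.4 = 559 × 0.6169 = 344.9 K.
W_by = nCᵥ(T₁ − T₂) = (4.49)(20.79)(559 − 344.9) = 19985 J.

W ≈ 20.0 kJ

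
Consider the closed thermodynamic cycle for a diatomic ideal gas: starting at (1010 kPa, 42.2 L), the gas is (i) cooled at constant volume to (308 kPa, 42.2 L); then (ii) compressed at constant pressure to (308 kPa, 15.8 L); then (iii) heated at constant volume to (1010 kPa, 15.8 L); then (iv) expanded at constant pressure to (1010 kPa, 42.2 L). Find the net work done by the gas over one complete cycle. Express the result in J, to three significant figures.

W_net ≈ 18500 J

Constant-volume legs do no work.
W(ii) = (308)(15.8 − 42.2) = -8131 J; W(iv) = (1010)(42.2 − 15.8) = 26664 J.
W_net = -8131 + 26664 = 18533 J (the clockwise enclosed area).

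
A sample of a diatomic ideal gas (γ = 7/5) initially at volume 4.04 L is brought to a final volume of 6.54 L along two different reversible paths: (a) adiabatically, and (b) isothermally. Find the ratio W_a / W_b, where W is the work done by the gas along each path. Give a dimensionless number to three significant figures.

Path (a) adiabatic: W = P₁V₁(1 − (V₁/V₂)^(γ−1))/(γ−1) → W_a/(P₁V₁) = 0.4381.
Path (b) isothermal: W = P₁V₁ ln(V₂/V₁) → W_b/(P₁V₁) = 0.4817.
W_a / W_b = 0.4381 / 0.4817 = 0.9096.

W_a / W_b ≈ 0.910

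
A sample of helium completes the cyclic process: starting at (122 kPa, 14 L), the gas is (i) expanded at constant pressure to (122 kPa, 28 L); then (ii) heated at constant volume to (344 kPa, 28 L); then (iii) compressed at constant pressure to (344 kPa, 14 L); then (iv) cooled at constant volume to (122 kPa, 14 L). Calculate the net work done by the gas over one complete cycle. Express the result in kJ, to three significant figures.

W_net ≈ -3.11 kJ

Constant-volume legs do no work.
W(i) = (122)(28 − 14) = 1708 J; W(iii) = (344)(14 − 28) = -4816 J.
W_net = 1708 − 4816 = -3108 J (the counter-clockwise enclosed area).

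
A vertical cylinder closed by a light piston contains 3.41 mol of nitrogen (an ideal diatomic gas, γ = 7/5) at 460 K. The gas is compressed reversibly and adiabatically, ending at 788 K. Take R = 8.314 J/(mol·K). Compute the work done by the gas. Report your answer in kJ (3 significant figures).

Adiabatic ⇒ Q = 0, so W_by = −ΔU = nCᵥ(T₁ − T₂).
Cᵥ = 5R/2 = 20.79 J/(mol·K).
W = (3.41)(20.79)(460 − 788) = -23248 J.

W ≈ -23.2 kJ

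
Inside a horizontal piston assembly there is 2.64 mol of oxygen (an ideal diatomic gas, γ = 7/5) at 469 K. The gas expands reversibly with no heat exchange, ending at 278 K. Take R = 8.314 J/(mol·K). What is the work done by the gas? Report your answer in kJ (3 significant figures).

Adiabatic ⇒ Q = 0, so W_by = −ΔU = nCᵥ(T₁ − T₂).
Cᵥ = 5R/2 = 20.79 J/(mol·K).
W = (2.64)(20.79)(469 − 278) = 10481 J.

W ≈ 10.5 kJ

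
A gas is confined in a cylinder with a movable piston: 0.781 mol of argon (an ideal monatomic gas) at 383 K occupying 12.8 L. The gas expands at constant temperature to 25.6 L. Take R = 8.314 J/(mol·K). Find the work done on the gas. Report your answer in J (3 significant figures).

Isothermal: W = nRT ln(V₂/V₁).
W = (0.781)(8.314)(383) × ln(25.6/12.8)
  = 2487 × 0.6931
W_by_gas = 1724 J; work on gas = −W_by = -1724 J.

W ≈ -1720 J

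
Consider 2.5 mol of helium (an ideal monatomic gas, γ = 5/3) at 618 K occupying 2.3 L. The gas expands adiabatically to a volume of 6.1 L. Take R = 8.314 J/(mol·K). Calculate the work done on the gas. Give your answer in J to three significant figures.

Adiabatic: TV^(γ−1) = const with γ = 5/3.
T₂ = T₁ (V₁/V₂)^(γ−1) = 618 × (2.3/6.1)^0.667 = 618 × 0.5219 = 322.5 K.
W_by = nCᵥ(T₁ − T₂) = (2.5)(12.47)(618 − 322.5) = 9212 J.
Work on gas = −W_by = -9212 J.

W ≈ -9210 J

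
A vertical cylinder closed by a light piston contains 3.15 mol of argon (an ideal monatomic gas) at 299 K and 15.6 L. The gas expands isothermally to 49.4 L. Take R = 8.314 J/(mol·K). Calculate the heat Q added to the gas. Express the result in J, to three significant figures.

Isothermal ⇒ ΔU = 0, so Q = W = nRT ln(V₂/V₁).
Q = (3.15)(8.314)(299) ln(49.4/15.6) = 7831 × 1.153 = 9026 J.

Q ≈ 9030 J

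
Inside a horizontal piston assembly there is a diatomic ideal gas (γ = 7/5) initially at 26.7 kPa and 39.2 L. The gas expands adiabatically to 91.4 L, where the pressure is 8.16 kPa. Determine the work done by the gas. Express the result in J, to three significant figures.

Adiabatic: W = (P₁V₁ − P₂V₂)/(γ − 1) with γ = 7/5.
P₁V₁ = 1047 J, P₂V₂ = 745.8 J.
W = (1047 − 745.8) / 0.4 = 752 J.

W ≈ 752 J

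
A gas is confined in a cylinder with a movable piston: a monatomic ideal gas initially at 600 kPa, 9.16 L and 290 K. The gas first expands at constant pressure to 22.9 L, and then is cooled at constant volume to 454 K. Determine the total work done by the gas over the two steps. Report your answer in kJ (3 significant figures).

Step 1 (isobaric): W = PΔV = (600 kPa)(22.9 − 9.16 L) = 8244 J.
Step 2 (isochoric): W = 0 (constant volume).
W_total = 8244 + 0 = 8244 J.

W_total ≈ 8.24 kJ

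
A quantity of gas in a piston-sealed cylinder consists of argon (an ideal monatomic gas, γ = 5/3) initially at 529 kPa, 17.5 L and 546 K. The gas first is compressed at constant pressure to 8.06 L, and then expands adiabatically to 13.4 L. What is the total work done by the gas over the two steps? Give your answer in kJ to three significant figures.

Step 1 (isobaric): W = PΔV = (529 kPa)(8.06 − 17.5 L) = -4994 J.
After step 1: P = 529 kPa, V = 8.06 L, T = 251.5 K.
Step 2 (adiabatic): W = (P₁V₁ − P₂V₂)/(γ−1) = (4264 − 3038)/0.667 = 1838 J.
W_total = -4994 + 1838 = -3155 J.

W_total ≈ -3.16 kJ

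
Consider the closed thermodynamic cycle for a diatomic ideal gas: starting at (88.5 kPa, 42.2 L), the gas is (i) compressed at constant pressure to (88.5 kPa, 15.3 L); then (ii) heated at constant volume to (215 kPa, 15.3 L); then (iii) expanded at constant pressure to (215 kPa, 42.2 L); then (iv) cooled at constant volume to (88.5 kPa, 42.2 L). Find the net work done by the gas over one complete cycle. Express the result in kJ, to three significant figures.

Constant-volume legs do no work.
W(i) = (88.5)(15.3 − 42.2) = -2381 J; W(iii) = (215)(42.2 − 15.3) = 5784 J.
W_net = -2381 + 5784 = 3403 J (the clockwise enclosed area).

W_net ≈ 3.40 kJ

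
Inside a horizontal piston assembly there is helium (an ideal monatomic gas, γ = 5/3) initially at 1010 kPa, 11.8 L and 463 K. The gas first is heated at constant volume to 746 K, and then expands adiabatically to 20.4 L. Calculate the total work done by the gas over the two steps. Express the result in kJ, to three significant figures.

W_total ≈ 8.81 kJ

Step 1 (isochoric): W = 0 (constant volume).
After step 1: P = 1627 kPa (V unchanged).
Step 2 (adiabatic): W = (P₁V₁ − P₂V₂)/(γ−1) = (19203 − 13331)/0.667 = 8807 J.
W_total = 0 + 8807 = 8807 J.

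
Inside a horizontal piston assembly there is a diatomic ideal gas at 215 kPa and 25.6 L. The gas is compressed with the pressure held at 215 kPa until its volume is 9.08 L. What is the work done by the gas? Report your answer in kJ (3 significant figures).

Isobaric: W = P ΔV.
W = (215 kPa)(9.08 − 25.6 L) = (215)(-16.52) = -3552 J.

W ≈ -3.55 kJ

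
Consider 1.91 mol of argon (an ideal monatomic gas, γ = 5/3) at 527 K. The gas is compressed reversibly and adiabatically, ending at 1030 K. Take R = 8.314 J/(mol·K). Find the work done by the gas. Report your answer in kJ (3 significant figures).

Adiabatic ⇒ Q = 0, so W_by = −ΔU = nCᵥ(T₁ − T₂).
Cᵥ = 3R/2 = 12.47 J/(mol·K).
W = (1.91)(12.47)(527 − 1030) = -11981 J.

W ≈ -12.0 kJ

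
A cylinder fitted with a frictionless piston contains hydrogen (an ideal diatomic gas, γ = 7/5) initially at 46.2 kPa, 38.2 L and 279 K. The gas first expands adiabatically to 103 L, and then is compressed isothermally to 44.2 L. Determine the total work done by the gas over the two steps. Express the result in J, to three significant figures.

Step 1 (adiabatic): W = (P₁V₁ − P₂V₂)/(γ−1) = (1765 − 1187)/0.4 = 1445 J.
After step 1: P = 11.52 kPa, V = 103 L, T = 187.6 K.
Step 2 (isothermal): W = P₁V₁ ln(V₂/V₁) = (1187) ln(44.2/103) = -1004 J.
W_total = 1445 − 1004 = 440.9 J.

W_total ≈ 441 J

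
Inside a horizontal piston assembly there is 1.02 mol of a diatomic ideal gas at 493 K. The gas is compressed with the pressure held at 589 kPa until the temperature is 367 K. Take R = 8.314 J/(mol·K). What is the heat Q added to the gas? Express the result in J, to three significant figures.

Q ≈ -3740 J

Isobaric: W = nRΔT = (1.02)(8.314)(-126) = -1069 J.
ΔU = nCᵥΔT with Cᵥ = 5R/2: ΔU = (1.02)(20.79)(-126) = -2671 J.
Q = ΔU + W = -2671 − 1069 = -3740 J.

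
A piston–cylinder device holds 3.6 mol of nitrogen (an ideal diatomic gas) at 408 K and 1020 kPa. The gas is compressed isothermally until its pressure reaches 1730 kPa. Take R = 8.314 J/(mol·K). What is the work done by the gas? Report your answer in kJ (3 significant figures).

Isothermal process: W = nRT ln(V₂/V₁) = nRT ln(P₁/P₂).
W = (3.6)(8.314)(408) × ln(1020/1730)
  = 12212 × ln(0.5896) = 12212 × -0.5283
W_by_gas = -6452 J.

W ≈ -6.45 kJ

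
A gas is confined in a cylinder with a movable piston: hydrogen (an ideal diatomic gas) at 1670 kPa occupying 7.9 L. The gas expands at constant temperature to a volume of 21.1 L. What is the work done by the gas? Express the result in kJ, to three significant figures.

Isothermal: W = nRT ln(V₂/V₁) = P₁V₁ ln(V₂/V₁).
P₁V₁ = (1670 kPa)(7.9 L) = 13193 J.
W = 13193 × ln(21.1/7.9) = 13193 × 0.9824
W_by_gas = 12961 J.

W ≈ 13.0 kJ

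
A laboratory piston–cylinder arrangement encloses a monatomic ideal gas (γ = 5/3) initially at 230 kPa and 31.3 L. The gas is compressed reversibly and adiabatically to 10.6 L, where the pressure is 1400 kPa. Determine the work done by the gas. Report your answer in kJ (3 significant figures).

Adiabatic: W = (P₁V₁ − P₂V₂)/(γ − 1) with γ = 5/3.
P₁V₁ = 7199 J, P₂V₂ = 14840 J.
W = (7199 − 14840) / 0.6667 = -11461 J.

W ≈ -11.5 kJ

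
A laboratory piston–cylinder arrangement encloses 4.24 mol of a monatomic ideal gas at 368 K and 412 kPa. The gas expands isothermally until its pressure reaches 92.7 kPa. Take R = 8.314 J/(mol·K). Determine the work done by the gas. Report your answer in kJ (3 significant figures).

W ≈ 19.4 kJ

Isothermal process: W = nRT ln(V₂/V₁) = nRT ln(P₁/P₂).
W = (4.24)(8.314)(368) × ln(412/92.7)
  = 12973 × ln(4.444) = 12973 × 1.492
W_by_gas = 19350 J.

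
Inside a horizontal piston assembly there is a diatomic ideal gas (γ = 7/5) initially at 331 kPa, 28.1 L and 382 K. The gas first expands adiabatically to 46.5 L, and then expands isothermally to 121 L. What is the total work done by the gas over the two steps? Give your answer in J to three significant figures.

W_total ≈ 11500 J

Step 1 (adiabatic): W = (P₁V₁ − P₂V₂)/(γ−1) = (9301 − 7604)/0.4 = 4243 J.
After step 1: P = 163.5 kPa, V = 46.5 L, T = 312.3 K.
Step 2 (isothermal): W = P₁V₁ ln(V₂/V₁) = (7604) ln(121/46.5) = 7272 J.
W_total = 4243 + 7272 = 11515 J.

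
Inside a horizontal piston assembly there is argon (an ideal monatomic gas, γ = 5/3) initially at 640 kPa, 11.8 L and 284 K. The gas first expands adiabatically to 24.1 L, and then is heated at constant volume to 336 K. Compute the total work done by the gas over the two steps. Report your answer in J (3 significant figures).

W_total ≈ 4290 J

Step 1 (adiabatic): W = (P₁V₁ − P₂V₂)/(γ−1) = (7552 − 4691)/0.667 = 4291 J.
Step 2 (isochoric): W = 0 (constant volume).
W_total = 4291 + 0 = 4291 J.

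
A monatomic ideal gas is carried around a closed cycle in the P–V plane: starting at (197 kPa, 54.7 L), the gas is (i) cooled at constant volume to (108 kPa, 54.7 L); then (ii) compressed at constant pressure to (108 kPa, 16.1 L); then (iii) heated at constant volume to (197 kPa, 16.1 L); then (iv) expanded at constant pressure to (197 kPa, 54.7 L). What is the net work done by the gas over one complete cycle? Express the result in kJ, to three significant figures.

W_net ≈ 3.44 kJ

Constant-volume legs do no work.
W(ii) = (108)(16.1 − 54.7) = -4169 J; W(iv) = (197)(54.7 − 16.1) = 7604 J.
W_net = -4169 + 7604 = 3435 J (the clockwise enclosed area).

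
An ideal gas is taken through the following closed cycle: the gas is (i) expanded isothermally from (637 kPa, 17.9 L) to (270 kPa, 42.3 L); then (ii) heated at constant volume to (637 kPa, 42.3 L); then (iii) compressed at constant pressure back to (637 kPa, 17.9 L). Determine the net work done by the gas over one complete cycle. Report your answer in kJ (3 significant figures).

W_net ≈ -5.74 kJ

Leg (i): W = PᵢVᵢ ln(V_f/Vᵢ) = (11402) ln(42.3/17.9) = 9806 J.
Leg (ii): W = 0.
Leg (iii): W = PΔV = (637)(17.9 − 42.3) = -15543 J.
W_net = 9806 − 15543 = -5737 J.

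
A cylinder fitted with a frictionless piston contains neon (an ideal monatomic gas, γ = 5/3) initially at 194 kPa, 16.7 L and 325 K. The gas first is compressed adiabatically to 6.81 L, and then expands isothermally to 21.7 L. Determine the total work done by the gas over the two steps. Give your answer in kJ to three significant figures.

W_total ≈ 2.85 kJ

Step 1 (adiabatic): W = (P₁V₁ − P₂V₂)/(γ−1) = (3240 − 5892)/0.667 = -3978 J.
After step 1: P = 865.1 kPa, V = 6.81 L, T = 591 K.
Step 2 (isothermal): W = P₁V₁ ln(V₂/V₁) = (5892) ln(21.7/6.81) = 6828 J.
W_total = -3978 + 6828 = 2850 J.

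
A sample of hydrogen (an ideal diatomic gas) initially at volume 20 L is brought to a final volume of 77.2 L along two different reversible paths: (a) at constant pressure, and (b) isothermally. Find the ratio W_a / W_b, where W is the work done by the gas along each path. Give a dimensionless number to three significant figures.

Path (a) isobaric: W = P₁(V₂ − V₁) → W_a/(P₁V₁) = 2.86.
Path (b) isothermal: W = P₁V₁ ln(V₂/V₁) → W_b/(P₁V₁) = 1.351.
W_a / W_b = 2.86 / 1.351 = 2.117.

W_a / W_b ≈ 2.12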